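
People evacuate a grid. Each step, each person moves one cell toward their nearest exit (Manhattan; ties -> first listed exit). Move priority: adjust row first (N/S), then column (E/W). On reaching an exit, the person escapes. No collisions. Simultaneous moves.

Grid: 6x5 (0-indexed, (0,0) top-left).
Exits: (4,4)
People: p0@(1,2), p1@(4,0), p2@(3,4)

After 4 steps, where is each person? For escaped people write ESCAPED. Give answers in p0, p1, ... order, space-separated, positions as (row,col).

Step 1: p0:(1,2)->(2,2) | p1:(4,0)->(4,1) | p2:(3,4)->(4,4)->EXIT
Step 2: p0:(2,2)->(3,2) | p1:(4,1)->(4,2) | p2:escaped
Step 3: p0:(3,2)->(4,2) | p1:(4,2)->(4,3) | p2:escaped
Step 4: p0:(4,2)->(4,3) | p1:(4,3)->(4,4)->EXIT | p2:escaped

(4,3) ESCAPED ESCAPED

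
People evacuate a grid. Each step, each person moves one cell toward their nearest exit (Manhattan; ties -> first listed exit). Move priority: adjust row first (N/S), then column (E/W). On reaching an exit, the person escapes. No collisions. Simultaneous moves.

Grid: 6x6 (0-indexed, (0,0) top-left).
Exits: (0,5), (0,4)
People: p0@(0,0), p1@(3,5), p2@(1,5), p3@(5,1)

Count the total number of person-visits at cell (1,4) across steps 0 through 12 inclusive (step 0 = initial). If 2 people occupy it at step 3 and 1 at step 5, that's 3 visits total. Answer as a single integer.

Step 0: p0@(0,0) p1@(3,5) p2@(1,5) p3@(5,1) -> at (1,4): 0 [-], cum=0
Step 1: p0@(0,1) p1@(2,5) p2@ESC p3@(4,1) -> at (1,4): 0 [-], cum=0
Step 2: p0@(0,2) p1@(1,5) p2@ESC p3@(3,1) -> at (1,4): 0 [-], cum=0
Step 3: p0@(0,3) p1@ESC p2@ESC p3@(2,1) -> at (1,4): 0 [-], cum=0
Step 4: p0@ESC p1@ESC p2@ESC p3@(1,1) -> at (1,4): 0 [-], cum=0
Step 5: p0@ESC p1@ESC p2@ESC p3@(0,1) -> at (1,4): 0 [-], cum=0
Step 6: p0@ESC p1@ESC p2@ESC p3@(0,2) -> at (1,4): 0 [-], cum=0
Step 7: p0@ESC p1@ESC p2@ESC p3@(0,3) -> at (1,4): 0 [-], cum=0
Step 8: p0@ESC p1@ESC p2@ESC p3@ESC -> at (1,4): 0 [-], cum=0
Total visits = 0

Answer: 0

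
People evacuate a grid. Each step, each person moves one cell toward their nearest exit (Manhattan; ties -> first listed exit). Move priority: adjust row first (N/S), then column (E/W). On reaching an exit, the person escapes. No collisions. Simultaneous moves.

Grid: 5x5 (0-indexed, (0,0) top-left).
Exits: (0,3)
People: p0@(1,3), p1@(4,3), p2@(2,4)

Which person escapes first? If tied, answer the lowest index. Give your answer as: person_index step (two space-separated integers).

Step 1: p0:(1,3)->(0,3)->EXIT | p1:(4,3)->(3,3) | p2:(2,4)->(1,4)
Step 2: p0:escaped | p1:(3,3)->(2,3) | p2:(1,4)->(0,4)
Step 3: p0:escaped | p1:(2,3)->(1,3) | p2:(0,4)->(0,3)->EXIT
Step 4: p0:escaped | p1:(1,3)->(0,3)->EXIT | p2:escaped
Exit steps: [1, 4, 3]
First to escape: p0 at step 1

Answer: 0 1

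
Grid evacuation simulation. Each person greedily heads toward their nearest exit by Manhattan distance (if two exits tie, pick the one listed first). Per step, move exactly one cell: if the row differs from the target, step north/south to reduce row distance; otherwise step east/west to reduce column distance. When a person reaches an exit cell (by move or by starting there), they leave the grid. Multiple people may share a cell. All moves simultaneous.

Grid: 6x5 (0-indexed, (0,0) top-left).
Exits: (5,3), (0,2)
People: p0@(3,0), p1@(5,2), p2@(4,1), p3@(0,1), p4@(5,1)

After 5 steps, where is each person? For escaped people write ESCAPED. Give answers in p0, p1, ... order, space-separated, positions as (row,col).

Step 1: p0:(3,0)->(4,0) | p1:(5,2)->(5,3)->EXIT | p2:(4,1)->(5,1) | p3:(0,1)->(0,2)->EXIT | p4:(5,1)->(5,2)
Step 2: p0:(4,0)->(5,0) | p1:escaped | p2:(5,1)->(5,2) | p3:escaped | p4:(5,2)->(5,3)->EXIT
Step 3: p0:(5,0)->(5,1) | p1:escaped | p2:(5,2)->(5,3)->EXIT | p3:escaped | p4:escaped
Step 4: p0:(5,1)->(5,2) | p1:escaped | p2:escaped | p3:escaped | p4:escaped
Step 5: p0:(5,2)->(5,3)->EXIT | p1:escaped | p2:escaped | p3:escaped | p4:escaped

ESCAPED ESCAPED ESCAPED ESCAPED ESCAPED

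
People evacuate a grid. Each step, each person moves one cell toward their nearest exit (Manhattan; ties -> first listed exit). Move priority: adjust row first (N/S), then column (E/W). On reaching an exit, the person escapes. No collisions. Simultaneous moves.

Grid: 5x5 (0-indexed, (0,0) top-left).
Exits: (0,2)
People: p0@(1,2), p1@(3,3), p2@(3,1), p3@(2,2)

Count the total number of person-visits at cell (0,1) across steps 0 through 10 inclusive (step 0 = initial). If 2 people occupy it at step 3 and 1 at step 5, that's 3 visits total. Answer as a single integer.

Answer: 1

Derivation:
Step 0: p0@(1,2) p1@(3,3) p2@(3,1) p3@(2,2) -> at (0,1): 0 [-], cum=0
Step 1: p0@ESC p1@(2,3) p2@(2,1) p3@(1,2) -> at (0,1): 0 [-], cum=0
Step 2: p0@ESC p1@(1,3) p2@(1,1) p3@ESC -> at (0,1): 0 [-], cum=0
Step 3: p0@ESC p1@(0,3) p2@(0,1) p3@ESC -> at (0,1): 1 [p2], cum=1
Step 4: p0@ESC p1@ESC p2@ESC p3@ESC -> at (0,1): 0 [-], cum=1
Total visits = 1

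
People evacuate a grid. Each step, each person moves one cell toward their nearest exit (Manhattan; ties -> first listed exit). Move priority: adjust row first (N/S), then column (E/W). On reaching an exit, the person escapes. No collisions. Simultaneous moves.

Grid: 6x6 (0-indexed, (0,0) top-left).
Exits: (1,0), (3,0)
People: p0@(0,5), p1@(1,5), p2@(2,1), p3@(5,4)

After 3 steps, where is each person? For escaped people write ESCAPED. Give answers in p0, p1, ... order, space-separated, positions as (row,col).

Step 1: p0:(0,5)->(1,5) | p1:(1,5)->(1,4) | p2:(2,1)->(1,1) | p3:(5,4)->(4,4)
Step 2: p0:(1,5)->(1,4) | p1:(1,4)->(1,3) | p2:(1,1)->(1,0)->EXIT | p3:(4,4)->(3,4)
Step 3: p0:(1,4)->(1,3) | p1:(1,3)->(1,2) | p2:escaped | p3:(3,4)->(3,3)

(1,3) (1,2) ESCAPED (3,3)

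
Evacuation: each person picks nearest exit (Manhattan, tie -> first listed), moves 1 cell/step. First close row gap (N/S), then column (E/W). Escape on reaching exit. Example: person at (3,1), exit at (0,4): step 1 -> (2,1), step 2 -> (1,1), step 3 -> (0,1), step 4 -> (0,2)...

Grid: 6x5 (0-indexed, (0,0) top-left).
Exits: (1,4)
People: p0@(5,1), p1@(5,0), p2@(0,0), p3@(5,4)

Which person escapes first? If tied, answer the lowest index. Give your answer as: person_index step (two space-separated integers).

Step 1: p0:(5,1)->(4,1) | p1:(5,0)->(4,0) | p2:(0,0)->(1,0) | p3:(5,4)->(4,4)
Step 2: p0:(4,1)->(3,1) | p1:(4,0)->(3,0) | p2:(1,0)->(1,1) | p3:(4,4)->(3,4)
Step 3: p0:(3,1)->(2,1) | p1:(3,0)->(2,0) | p2:(1,1)->(1,2) | p3:(3,4)->(2,4)
Step 4: p0:(2,1)->(1,1) | p1:(2,0)->(1,0) | p2:(1,2)->(1,3) | p3:(2,4)->(1,4)->EXIT
Step 5: p0:(1,1)->(1,2) | p1:(1,0)->(1,1) | p2:(1,3)->(1,4)->EXIT | p3:escaped
Step 6: p0:(1,2)->(1,3) | p1:(1,1)->(1,2) | p2:escaped | p3:escaped
Step 7: p0:(1,3)->(1,4)->EXIT | p1:(1,2)->(1,3) | p2:escaped | p3:escaped
Step 8: p0:escaped | p1:(1,3)->(1,4)->EXIT | p2:escaped | p3:escaped
Exit steps: [7, 8, 5, 4]
First to escape: p3 at step 4

Answer: 3 4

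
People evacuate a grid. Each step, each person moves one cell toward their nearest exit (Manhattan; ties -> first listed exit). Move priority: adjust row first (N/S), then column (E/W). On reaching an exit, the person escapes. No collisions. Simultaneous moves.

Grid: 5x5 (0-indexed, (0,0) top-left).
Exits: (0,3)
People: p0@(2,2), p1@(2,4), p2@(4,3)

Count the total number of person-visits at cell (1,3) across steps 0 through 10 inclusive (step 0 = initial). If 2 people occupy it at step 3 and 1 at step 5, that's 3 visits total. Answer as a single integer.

Step 0: p0@(2,2) p1@(2,4) p2@(4,3) -> at (1,3): 0 [-], cum=0
Step 1: p0@(1,2) p1@(1,4) p2@(3,3) -> at (1,3): 0 [-], cum=0
Step 2: p0@(0,2) p1@(0,4) p2@(2,3) -> at (1,3): 0 [-], cum=0
Step 3: p0@ESC p1@ESC p2@(1,3) -> at (1,3): 1 [p2], cum=1
Step 4: p0@ESC p1@ESC p2@ESC -> at (1,3): 0 [-], cum=1
Total visits = 1

Answer: 1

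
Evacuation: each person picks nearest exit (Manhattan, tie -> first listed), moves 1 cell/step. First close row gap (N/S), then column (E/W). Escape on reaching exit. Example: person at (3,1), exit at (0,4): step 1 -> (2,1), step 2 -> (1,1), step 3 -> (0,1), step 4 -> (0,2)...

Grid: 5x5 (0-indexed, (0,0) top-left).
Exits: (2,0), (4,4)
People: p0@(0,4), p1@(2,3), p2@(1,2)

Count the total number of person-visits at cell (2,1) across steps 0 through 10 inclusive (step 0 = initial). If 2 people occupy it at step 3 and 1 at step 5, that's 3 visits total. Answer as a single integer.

Answer: 2

Derivation:
Step 0: p0@(0,4) p1@(2,3) p2@(1,2) -> at (2,1): 0 [-], cum=0
Step 1: p0@(1,4) p1@(2,2) p2@(2,2) -> at (2,1): 0 [-], cum=0
Step 2: p0@(2,4) p1@(2,1) p2@(2,1) -> at (2,1): 2 [p1,p2], cum=2
Step 3: p0@(3,4) p1@ESC p2@ESC -> at (2,1): 0 [-], cum=2
Step 4: p0@ESC p1@ESC p2@ESC -> at (2,1): 0 [-], cum=2
Total visits = 2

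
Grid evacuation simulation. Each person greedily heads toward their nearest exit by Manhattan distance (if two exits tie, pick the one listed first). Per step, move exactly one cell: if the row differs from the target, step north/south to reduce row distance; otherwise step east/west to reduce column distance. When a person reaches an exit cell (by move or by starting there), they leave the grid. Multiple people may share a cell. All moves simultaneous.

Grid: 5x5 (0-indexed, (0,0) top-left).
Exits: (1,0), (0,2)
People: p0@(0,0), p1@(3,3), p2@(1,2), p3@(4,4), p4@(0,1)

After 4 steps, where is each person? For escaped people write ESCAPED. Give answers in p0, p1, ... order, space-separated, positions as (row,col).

Step 1: p0:(0,0)->(1,0)->EXIT | p1:(3,3)->(2,3) | p2:(1,2)->(0,2)->EXIT | p3:(4,4)->(3,4) | p4:(0,1)->(0,2)->EXIT
Step 2: p0:escaped | p1:(2,3)->(1,3) | p2:escaped | p3:(3,4)->(2,4) | p4:escaped
Step 3: p0:escaped | p1:(1,3)->(0,3) | p2:escaped | p3:(2,4)->(1,4) | p4:escaped
Step 4: p0:escaped | p1:(0,3)->(0,2)->EXIT | p2:escaped | p3:(1,4)->(0,4) | p4:escaped

ESCAPED ESCAPED ESCAPED (0,4) ESCAPED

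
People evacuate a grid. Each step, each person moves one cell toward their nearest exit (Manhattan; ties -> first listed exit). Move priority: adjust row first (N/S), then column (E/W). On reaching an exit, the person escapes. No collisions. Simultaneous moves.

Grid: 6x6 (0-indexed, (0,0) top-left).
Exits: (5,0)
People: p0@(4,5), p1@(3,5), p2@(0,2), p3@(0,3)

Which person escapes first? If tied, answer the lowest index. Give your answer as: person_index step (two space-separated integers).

Step 1: p0:(4,5)->(5,5) | p1:(3,5)->(4,5) | p2:(0,2)->(1,2) | p3:(0,3)->(1,3)
Step 2: p0:(5,5)->(5,4) | p1:(4,5)->(5,5) | p2:(1,2)->(2,2) | p3:(1,3)->(2,3)
Step 3: p0:(5,4)->(5,3) | p1:(5,5)->(5,4) | p2:(2,2)->(3,2) | p3:(2,3)->(3,3)
Step 4: p0:(5,3)->(5,2) | p1:(5,4)->(5,3) | p2:(3,2)->(4,2) | p3:(3,3)->(4,3)
Step 5: p0:(5,2)->(5,1) | p1:(5,3)->(5,2) | p2:(4,2)->(5,2) | p3:(4,3)->(5,3)
Step 6: p0:(5,1)->(5,0)->EXIT | p1:(5,2)->(5,1) | p2:(5,2)->(5,1) | p3:(5,3)->(5,2)
Step 7: p0:escaped | p1:(5,1)->(5,0)->EXIT | p2:(5,1)->(5,0)->EXIT | p3:(5,2)->(5,1)
Step 8: p0:escaped | p1:escaped | p2:escaped | p3:(5,1)->(5,0)->EXIT
Exit steps: [6, 7, 7, 8]
First to escape: p0 at step 6

Answer: 0 6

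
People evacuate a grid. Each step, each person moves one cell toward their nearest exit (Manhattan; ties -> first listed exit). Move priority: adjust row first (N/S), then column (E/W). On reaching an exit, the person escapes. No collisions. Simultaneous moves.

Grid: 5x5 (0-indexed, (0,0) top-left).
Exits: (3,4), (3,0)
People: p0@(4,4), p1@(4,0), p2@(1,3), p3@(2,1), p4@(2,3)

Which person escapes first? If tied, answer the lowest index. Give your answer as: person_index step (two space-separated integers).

Answer: 0 1

Derivation:
Step 1: p0:(4,4)->(3,4)->EXIT | p1:(4,0)->(3,0)->EXIT | p2:(1,3)->(2,3) | p3:(2,1)->(3,1) | p4:(2,3)->(3,3)
Step 2: p0:escaped | p1:escaped | p2:(2,3)->(3,3) | p3:(3,1)->(3,0)->EXIT | p4:(3,3)->(3,4)->EXIT
Step 3: p0:escaped | p1:escaped | p2:(3,3)->(3,4)->EXIT | p3:escaped | p4:escaped
Exit steps: [1, 1, 3, 2, 2]
First to escape: p0 at step 1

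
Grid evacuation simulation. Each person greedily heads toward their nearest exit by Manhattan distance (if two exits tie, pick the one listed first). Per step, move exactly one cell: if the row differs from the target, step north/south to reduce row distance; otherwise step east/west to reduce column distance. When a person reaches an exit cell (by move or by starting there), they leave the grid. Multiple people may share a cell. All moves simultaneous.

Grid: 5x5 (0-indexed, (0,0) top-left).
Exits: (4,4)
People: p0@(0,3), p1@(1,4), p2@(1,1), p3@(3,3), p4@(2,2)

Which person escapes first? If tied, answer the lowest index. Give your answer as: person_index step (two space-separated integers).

Answer: 3 2

Derivation:
Step 1: p0:(0,3)->(1,3) | p1:(1,4)->(2,4) | p2:(1,1)->(2,1) | p3:(3,3)->(4,3) | p4:(2,2)->(3,2)
Step 2: p0:(1,3)->(2,3) | p1:(2,4)->(3,4) | p2:(2,1)->(3,1) | p3:(4,3)->(4,4)->EXIT | p4:(3,2)->(4,2)
Step 3: p0:(2,3)->(3,3) | p1:(3,4)->(4,4)->EXIT | p2:(3,1)->(4,1) | p3:escaped | p4:(4,2)->(4,3)
Step 4: p0:(3,3)->(4,3) | p1:escaped | p2:(4,1)->(4,2) | p3:escaped | p4:(4,3)->(4,4)->EXIT
Step 5: p0:(4,3)->(4,4)->EXIT | p1:escaped | p2:(4,2)->(4,3) | p3:escaped | p4:escaped
Step 6: p0:escaped | p1:escaped | p2:(4,3)->(4,4)->EXIT | p3:escaped | p4:escaped
Exit steps: [5, 3, 6, 2, 4]
First to escape: p3 at step 2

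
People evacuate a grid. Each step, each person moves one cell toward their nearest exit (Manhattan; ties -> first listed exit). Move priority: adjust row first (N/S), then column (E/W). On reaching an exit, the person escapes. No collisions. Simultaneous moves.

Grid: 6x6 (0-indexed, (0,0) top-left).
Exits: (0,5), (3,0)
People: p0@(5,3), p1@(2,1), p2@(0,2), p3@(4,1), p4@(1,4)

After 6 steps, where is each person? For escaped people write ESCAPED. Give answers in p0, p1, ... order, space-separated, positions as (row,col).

Step 1: p0:(5,3)->(4,3) | p1:(2,1)->(3,1) | p2:(0,2)->(0,3) | p3:(4,1)->(3,1) | p4:(1,4)->(0,4)
Step 2: p0:(4,3)->(3,3) | p1:(3,1)->(3,0)->EXIT | p2:(0,3)->(0,4) | p3:(3,1)->(3,0)->EXIT | p4:(0,4)->(0,5)->EXIT
Step 3: p0:(3,3)->(3,2) | p1:escaped | p2:(0,4)->(0,5)->EXIT | p3:escaped | p4:escaped
Step 4: p0:(3,2)->(3,1) | p1:escaped | p2:escaped | p3:escaped | p4:escaped
Step 5: p0:(3,1)->(3,0)->EXIT | p1:escaped | p2:escaped | p3:escaped | p4:escaped

ESCAPED ESCAPED ESCAPED ESCAPED ESCAPED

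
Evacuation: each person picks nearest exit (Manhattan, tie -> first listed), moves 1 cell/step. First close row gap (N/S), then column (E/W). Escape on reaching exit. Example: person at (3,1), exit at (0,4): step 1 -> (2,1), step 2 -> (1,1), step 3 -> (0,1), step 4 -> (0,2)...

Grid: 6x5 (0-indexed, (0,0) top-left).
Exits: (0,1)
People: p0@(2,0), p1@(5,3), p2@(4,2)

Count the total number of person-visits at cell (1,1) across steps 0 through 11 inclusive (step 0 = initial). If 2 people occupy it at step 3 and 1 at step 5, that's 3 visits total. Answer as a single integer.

Step 0: p0@(2,0) p1@(5,3) p2@(4,2) -> at (1,1): 0 [-], cum=0
Step 1: p0@(1,0) p1@(4,3) p2@(3,2) -> at (1,1): 0 [-], cum=0
Step 2: p0@(0,0) p1@(3,3) p2@(2,2) -> at (1,1): 0 [-], cum=0
Step 3: p0@ESC p1@(2,3) p2@(1,2) -> at (1,1): 0 [-], cum=0
Step 4: p0@ESC p1@(1,3) p2@(0,2) -> at (1,1): 0 [-], cum=0
Step 5: p0@ESC p1@(0,3) p2@ESC -> at (1,1): 0 [-], cum=0
Step 6: p0@ESC p1@(0,2) p2@ESC -> at (1,1): 0 [-], cum=0
Step 7: p0@ESC p1@ESC p2@ESC -> at (1,1): 0 [-], cum=0
Total visits = 0

Answer: 0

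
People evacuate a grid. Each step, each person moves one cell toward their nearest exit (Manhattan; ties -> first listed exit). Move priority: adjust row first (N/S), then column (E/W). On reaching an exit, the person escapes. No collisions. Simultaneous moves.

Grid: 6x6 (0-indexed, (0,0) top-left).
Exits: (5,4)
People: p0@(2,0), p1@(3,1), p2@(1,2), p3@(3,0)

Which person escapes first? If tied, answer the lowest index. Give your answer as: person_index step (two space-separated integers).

Answer: 1 5

Derivation:
Step 1: p0:(2,0)->(3,0) | p1:(3,1)->(4,1) | p2:(1,2)->(2,2) | p3:(3,0)->(4,0)
Step 2: p0:(3,0)->(4,0) | p1:(4,1)->(5,1) | p2:(2,2)->(3,2) | p3:(4,0)->(5,0)
Step 3: p0:(4,0)->(5,0) | p1:(5,1)->(5,2) | p2:(3,2)->(4,2) | p3:(5,0)->(5,1)
Step 4: p0:(5,0)->(5,1) | p1:(5,2)->(5,3) | p2:(4,2)->(5,2) | p3:(5,1)->(5,2)
Step 5: p0:(5,1)->(5,2) | p1:(5,3)->(5,4)->EXIT | p2:(5,2)->(5,3) | p3:(5,2)->(5,3)
Step 6: p0:(5,2)->(5,3) | p1:escaped | p2:(5,3)->(5,4)->EXIT | p3:(5,3)->(5,4)->EXIT
Step 7: p0:(5,3)->(5,4)->EXIT | p1:escaped | p2:escaped | p3:escaped
Exit steps: [7, 5, 6, 6]
First to escape: p1 at step 5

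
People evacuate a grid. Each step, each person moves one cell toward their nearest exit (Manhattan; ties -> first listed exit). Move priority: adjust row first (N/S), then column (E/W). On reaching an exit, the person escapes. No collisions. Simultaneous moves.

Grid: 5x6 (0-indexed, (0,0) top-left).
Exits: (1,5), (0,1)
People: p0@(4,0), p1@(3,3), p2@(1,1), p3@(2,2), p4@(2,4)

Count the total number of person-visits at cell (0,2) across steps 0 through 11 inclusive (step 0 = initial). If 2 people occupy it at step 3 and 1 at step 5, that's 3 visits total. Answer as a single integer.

Step 0: p0@(4,0) p1@(3,3) p2@(1,1) p3@(2,2) p4@(2,4) -> at (0,2): 0 [-], cum=0
Step 1: p0@(3,0) p1@(2,3) p2@ESC p3@(1,2) p4@(1,4) -> at (0,2): 0 [-], cum=0
Step 2: p0@(2,0) p1@(1,3) p2@ESC p3@(0,2) p4@ESC -> at (0,2): 1 [p3], cum=1
Step 3: p0@(1,0) p1@(1,4) p2@ESC p3@ESC p4@ESC -> at (0,2): 0 [-], cum=1
Step 4: p0@(0,0) p1@ESC p2@ESC p3@ESC p4@ESC -> at (0,2): 0 [-], cum=1
Step 5: p0@ESC p1@ESC p2@ESC p3@ESC p4@ESC -> at (0,2): 0 [-], cum=1
Total visits = 1

Answer: 1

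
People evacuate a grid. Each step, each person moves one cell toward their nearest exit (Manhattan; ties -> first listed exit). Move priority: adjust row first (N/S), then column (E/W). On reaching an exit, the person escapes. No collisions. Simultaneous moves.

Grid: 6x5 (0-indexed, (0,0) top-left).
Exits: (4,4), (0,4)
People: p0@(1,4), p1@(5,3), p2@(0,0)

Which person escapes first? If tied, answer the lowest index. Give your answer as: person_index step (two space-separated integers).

Answer: 0 1

Derivation:
Step 1: p0:(1,4)->(0,4)->EXIT | p1:(5,3)->(4,3) | p2:(0,0)->(0,1)
Step 2: p0:escaped | p1:(4,3)->(4,4)->EXIT | p2:(0,1)->(0,2)
Step 3: p0:escaped | p1:escaped | p2:(0,2)->(0,3)
Step 4: p0:escaped | p1:escaped | p2:(0,3)->(0,4)->EXIT
Exit steps: [1, 2, 4]
First to escape: p0 at step 1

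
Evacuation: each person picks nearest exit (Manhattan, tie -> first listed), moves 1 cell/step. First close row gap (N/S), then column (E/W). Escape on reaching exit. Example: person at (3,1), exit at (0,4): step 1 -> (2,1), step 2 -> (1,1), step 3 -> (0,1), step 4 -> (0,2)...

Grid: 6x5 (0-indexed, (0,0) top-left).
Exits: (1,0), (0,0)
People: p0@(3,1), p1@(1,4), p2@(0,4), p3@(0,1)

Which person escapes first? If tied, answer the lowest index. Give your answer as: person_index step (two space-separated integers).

Answer: 3 1

Derivation:
Step 1: p0:(3,1)->(2,1) | p1:(1,4)->(1,3) | p2:(0,4)->(0,3) | p3:(0,1)->(0,0)->EXIT
Step 2: p0:(2,1)->(1,1) | p1:(1,3)->(1,2) | p2:(0,3)->(0,2) | p3:escaped
Step 3: p0:(1,1)->(1,0)->EXIT | p1:(1,2)->(1,1) | p2:(0,2)->(0,1) | p3:escaped
Step 4: p0:escaped | p1:(1,1)->(1,0)->EXIT | p2:(0,1)->(0,0)->EXIT | p3:escaped
Exit steps: [3, 4, 4, 1]
First to escape: p3 at step 1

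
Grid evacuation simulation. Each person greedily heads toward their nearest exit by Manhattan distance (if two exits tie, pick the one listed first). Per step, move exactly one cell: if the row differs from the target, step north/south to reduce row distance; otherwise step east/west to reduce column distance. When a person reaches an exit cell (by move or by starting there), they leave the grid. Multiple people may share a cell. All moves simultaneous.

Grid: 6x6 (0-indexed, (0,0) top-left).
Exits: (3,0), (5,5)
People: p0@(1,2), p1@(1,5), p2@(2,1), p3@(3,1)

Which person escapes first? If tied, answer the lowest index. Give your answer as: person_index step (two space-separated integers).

Step 1: p0:(1,2)->(2,2) | p1:(1,5)->(2,5) | p2:(2,1)->(3,1) | p3:(3,1)->(3,0)->EXIT
Step 2: p0:(2,2)->(3,2) | p1:(2,5)->(3,5) | p2:(3,1)->(3,0)->EXIT | p3:escaped
Step 3: p0:(3,2)->(3,1) | p1:(3,5)->(4,5) | p2:escaped | p3:escaped
Step 4: p0:(3,1)->(3,0)->EXIT | p1:(4,5)->(5,5)->EXIT | p2:escaped | p3:escaped
Exit steps: [4, 4, 2, 1]
First to escape: p3 at step 1

Answer: 3 1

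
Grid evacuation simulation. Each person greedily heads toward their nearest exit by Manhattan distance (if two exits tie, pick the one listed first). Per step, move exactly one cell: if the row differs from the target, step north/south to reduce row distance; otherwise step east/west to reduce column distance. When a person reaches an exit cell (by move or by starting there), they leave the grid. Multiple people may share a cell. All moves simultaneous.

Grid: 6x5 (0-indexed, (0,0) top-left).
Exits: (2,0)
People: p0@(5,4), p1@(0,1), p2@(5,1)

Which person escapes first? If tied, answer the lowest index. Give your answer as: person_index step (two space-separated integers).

Answer: 1 3

Derivation:
Step 1: p0:(5,4)->(4,4) | p1:(0,1)->(1,1) | p2:(5,1)->(4,1)
Step 2: p0:(4,4)->(3,4) | p1:(1,1)->(2,1) | p2:(4,1)->(3,1)
Step 3: p0:(3,4)->(2,4) | p1:(2,1)->(2,0)->EXIT | p2:(3,1)->(2,1)
Step 4: p0:(2,4)->(2,3) | p1:escaped | p2:(2,1)->(2,0)->EXIT
Step 5: p0:(2,3)->(2,2) | p1:escaped | p2:escaped
Step 6: p0:(2,2)->(2,1) | p1:escaped | p2:escaped
Step 7: p0:(2,1)->(2,0)->EXIT | p1:escaped | p2:escaped
Exit steps: [7, 3, 4]
First to escape: p1 at step 3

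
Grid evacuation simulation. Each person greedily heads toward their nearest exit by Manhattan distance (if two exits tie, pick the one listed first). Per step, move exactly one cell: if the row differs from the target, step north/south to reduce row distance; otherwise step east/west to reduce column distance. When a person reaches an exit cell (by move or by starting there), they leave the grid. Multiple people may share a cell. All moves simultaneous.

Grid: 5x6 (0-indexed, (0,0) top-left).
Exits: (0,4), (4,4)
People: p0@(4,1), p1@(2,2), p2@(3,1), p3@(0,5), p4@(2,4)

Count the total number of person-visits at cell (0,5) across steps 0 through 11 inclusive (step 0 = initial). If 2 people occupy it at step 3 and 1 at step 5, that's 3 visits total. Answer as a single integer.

Step 0: p0@(4,1) p1@(2,2) p2@(3,1) p3@(0,5) p4@(2,4) -> at (0,5): 1 [p3], cum=1
Step 1: p0@(4,2) p1@(1,2) p2@(4,1) p3@ESC p4@(1,4) -> at (0,5): 0 [-], cum=1
Step 2: p0@(4,3) p1@(0,2) p2@(4,2) p3@ESC p4@ESC -> at (0,5): 0 [-], cum=1
Step 3: p0@ESC p1@(0,3) p2@(4,3) p3@ESC p4@ESC -> at (0,5): 0 [-], cum=1
Step 4: p0@ESC p1@ESC p2@ESC p3@ESC p4@ESC -> at (0,5): 0 [-], cum=1
Total visits = 1

Answer: 1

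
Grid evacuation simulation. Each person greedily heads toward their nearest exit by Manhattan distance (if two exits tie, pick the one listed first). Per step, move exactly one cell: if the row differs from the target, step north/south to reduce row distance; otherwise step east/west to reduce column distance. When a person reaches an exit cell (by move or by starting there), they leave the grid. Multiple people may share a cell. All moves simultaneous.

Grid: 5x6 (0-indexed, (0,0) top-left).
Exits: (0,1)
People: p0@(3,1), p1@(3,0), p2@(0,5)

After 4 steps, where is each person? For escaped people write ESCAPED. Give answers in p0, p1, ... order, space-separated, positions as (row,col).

Step 1: p0:(3,1)->(2,1) | p1:(3,0)->(2,0) | p2:(0,5)->(0,4)
Step 2: p0:(2,1)->(1,1) | p1:(2,0)->(1,0) | p2:(0,4)->(0,3)
Step 3: p0:(1,1)->(0,1)->EXIT | p1:(1,0)->(0,0) | p2:(0,3)->(0,2)
Step 4: p0:escaped | p1:(0,0)->(0,1)->EXIT | p2:(0,2)->(0,1)->EXIT

ESCAPED ESCAPED ESCAPED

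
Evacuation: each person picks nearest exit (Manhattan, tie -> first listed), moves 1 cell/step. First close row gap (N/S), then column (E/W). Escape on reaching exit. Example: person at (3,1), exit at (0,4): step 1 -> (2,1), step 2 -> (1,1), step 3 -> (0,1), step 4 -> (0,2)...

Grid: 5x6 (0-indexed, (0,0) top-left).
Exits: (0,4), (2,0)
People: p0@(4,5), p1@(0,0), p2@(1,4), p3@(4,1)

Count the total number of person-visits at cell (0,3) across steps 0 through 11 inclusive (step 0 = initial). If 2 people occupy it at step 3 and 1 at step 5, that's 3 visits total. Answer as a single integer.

Answer: 0

Derivation:
Step 0: p0@(4,5) p1@(0,0) p2@(1,4) p3@(4,1) -> at (0,3): 0 [-], cum=0
Step 1: p0@(3,5) p1@(1,0) p2@ESC p3@(3,1) -> at (0,3): 0 [-], cum=0
Step 2: p0@(2,5) p1@ESC p2@ESC p3@(2,1) -> at (0,3): 0 [-], cum=0
Step 3: p0@(1,5) p1@ESC p2@ESC p3@ESC -> at (0,3): 0 [-], cum=0
Step 4: p0@(0,5) p1@ESC p2@ESC p3@ESC -> at (0,3): 0 [-], cum=0
Step 5: p0@ESC p1@ESC p2@ESC p3@ESC -> at (0,3): 0 [-], cum=0
Total visits = 0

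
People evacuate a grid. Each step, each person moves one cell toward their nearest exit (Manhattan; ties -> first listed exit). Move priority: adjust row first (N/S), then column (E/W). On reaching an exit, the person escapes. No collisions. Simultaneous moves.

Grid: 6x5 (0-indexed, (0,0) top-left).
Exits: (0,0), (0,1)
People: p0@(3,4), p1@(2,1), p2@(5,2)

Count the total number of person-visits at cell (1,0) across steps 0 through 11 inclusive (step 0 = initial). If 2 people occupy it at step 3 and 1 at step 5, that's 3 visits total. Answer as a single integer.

Step 0: p0@(3,4) p1@(2,1) p2@(5,2) -> at (1,0): 0 [-], cum=0
Step 1: p0@(2,4) p1@(1,1) p2@(4,2) -> at (1,0): 0 [-], cum=0
Step 2: p0@(1,4) p1@ESC p2@(3,2) -> at (1,0): 0 [-], cum=0
Step 3: p0@(0,4) p1@ESC p2@(2,2) -> at (1,0): 0 [-], cum=0
Step 4: p0@(0,3) p1@ESC p2@(1,2) -> at (1,0): 0 [-], cum=0
Step 5: p0@(0,2) p1@ESC p2@(0,2) -> at (1,0): 0 [-], cum=0
Step 6: p0@ESC p1@ESC p2@ESC -> at (1,0): 0 [-], cum=0
Total visits = 0

Answer: 0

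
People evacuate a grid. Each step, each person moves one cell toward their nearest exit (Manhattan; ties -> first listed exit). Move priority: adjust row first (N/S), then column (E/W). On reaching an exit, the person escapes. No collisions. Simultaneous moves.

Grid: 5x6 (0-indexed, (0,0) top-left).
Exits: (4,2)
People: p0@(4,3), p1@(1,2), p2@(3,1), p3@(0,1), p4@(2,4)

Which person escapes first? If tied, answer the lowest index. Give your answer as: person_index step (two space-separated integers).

Answer: 0 1

Derivation:
Step 1: p0:(4,3)->(4,2)->EXIT | p1:(1,2)->(2,2) | p2:(3,1)->(4,1) | p3:(0,1)->(1,1) | p4:(2,4)->(3,4)
Step 2: p0:escaped | p1:(2,2)->(3,2) | p2:(4,1)->(4,2)->EXIT | p3:(1,1)->(2,1) | p4:(3,4)->(4,4)
Step 3: p0:escaped | p1:(3,2)->(4,2)->EXIT | p2:escaped | p3:(2,1)->(3,1) | p4:(4,4)->(4,3)
Step 4: p0:escaped | p1:escaped | p2:escaped | p3:(3,1)->(4,1) | p4:(4,3)->(4,2)->EXIT
Step 5: p0:escaped | p1:escaped | p2:escaped | p3:(4,1)->(4,2)->EXIT | p4:escaped
Exit steps: [1, 3, 2, 5, 4]
First to escape: p0 at step 1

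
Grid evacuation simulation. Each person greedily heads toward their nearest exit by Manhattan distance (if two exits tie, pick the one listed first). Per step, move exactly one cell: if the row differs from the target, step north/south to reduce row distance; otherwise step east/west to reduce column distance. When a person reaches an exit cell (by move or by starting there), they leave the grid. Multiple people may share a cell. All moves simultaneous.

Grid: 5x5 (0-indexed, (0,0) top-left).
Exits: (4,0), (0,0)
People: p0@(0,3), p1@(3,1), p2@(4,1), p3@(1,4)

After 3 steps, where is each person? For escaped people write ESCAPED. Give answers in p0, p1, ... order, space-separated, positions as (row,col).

Step 1: p0:(0,3)->(0,2) | p1:(3,1)->(4,1) | p2:(4,1)->(4,0)->EXIT | p3:(1,4)->(0,4)
Step 2: p0:(0,2)->(0,1) | p1:(4,1)->(4,0)->EXIT | p2:escaped | p3:(0,4)->(0,3)
Step 3: p0:(0,1)->(0,0)->EXIT | p1:escaped | p2:escaped | p3:(0,3)->(0,2)

ESCAPED ESCAPED ESCAPED (0,2)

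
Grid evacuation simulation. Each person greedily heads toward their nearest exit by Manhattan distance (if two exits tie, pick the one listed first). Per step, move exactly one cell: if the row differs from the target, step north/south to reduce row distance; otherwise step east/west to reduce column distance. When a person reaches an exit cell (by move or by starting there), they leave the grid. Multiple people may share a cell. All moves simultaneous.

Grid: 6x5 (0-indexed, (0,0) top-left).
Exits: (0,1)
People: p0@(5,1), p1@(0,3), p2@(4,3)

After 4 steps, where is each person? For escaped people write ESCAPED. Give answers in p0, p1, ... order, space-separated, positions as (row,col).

Step 1: p0:(5,1)->(4,1) | p1:(0,3)->(0,2) | p2:(4,3)->(3,3)
Step 2: p0:(4,1)->(3,1) | p1:(0,2)->(0,1)->EXIT | p2:(3,3)->(2,3)
Step 3: p0:(3,1)->(2,1) | p1:escaped | p2:(2,3)->(1,3)
Step 4: p0:(2,1)->(1,1) | p1:escaped | p2:(1,3)->(0,3)

(1,1) ESCAPED (0,3)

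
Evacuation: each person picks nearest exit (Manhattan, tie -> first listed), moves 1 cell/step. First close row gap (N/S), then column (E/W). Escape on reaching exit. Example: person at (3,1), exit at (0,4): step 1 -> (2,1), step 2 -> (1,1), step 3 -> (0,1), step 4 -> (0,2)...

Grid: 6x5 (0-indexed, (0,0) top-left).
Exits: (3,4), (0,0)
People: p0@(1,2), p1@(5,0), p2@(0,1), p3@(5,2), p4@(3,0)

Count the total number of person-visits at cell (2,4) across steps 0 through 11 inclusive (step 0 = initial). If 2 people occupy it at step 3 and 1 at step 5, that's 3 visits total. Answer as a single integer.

Step 0: p0@(1,2) p1@(5,0) p2@(0,1) p3@(5,2) p4@(3,0) -> at (2,4): 0 [-], cum=0
Step 1: p0@(0,2) p1@(4,0) p2@ESC p3@(4,2) p4@(2,0) -> at (2,4): 0 [-], cum=0
Step 2: p0@(0,1) p1@(3,0) p2@ESC p3@(3,2) p4@(1,0) -> at (2,4): 0 [-], cum=0
Step 3: p0@ESC p1@(2,0) p2@ESC p3@(3,3) p4@ESC -> at (2,4): 0 [-], cum=0
Step 4: p0@ESC p1@(1,0) p2@ESC p3@ESC p4@ESC -> at (2,4): 0 [-], cum=0
Step 5: p0@ESC p1@ESC p2@ESC p3@ESC p4@ESC -> at (2,4): 0 [-], cum=0
Total visits = 0

Answer: 0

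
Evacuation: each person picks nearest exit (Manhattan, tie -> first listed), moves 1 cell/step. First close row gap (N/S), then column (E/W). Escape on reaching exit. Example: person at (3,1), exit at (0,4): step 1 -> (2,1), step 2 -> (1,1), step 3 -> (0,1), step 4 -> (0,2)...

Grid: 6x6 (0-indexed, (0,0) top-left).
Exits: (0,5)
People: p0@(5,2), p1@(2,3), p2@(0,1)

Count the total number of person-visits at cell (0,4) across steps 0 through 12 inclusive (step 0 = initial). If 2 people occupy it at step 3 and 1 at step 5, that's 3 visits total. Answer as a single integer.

Step 0: p0@(5,2) p1@(2,3) p2@(0,1) -> at (0,4): 0 [-], cum=0
Step 1: p0@(4,2) p1@(1,3) p2@(0,2) -> at (0,4): 0 [-], cum=0
Step 2: p0@(3,2) p1@(0,3) p2@(0,3) -> at (0,4): 0 [-], cum=0
Step 3: p0@(2,2) p1@(0,4) p2@(0,4) -> at (0,4): 2 [p1,p2], cum=2
Step 4: p0@(1,2) p1@ESC p2@ESC -> at (0,4): 0 [-], cum=2
Step 5: p0@(0,2) p1@ESC p2@ESC -> at (0,4): 0 [-], cum=2
Step 6: p0@(0,3) p1@ESC p2@ESC -> at (0,4): 0 [-], cum=2
Step 7: p0@(0,4) p1@ESC p2@ESC -> at (0,4): 1 [p0], cum=3
Step 8: p0@ESC p1@ESC p2@ESC -> at (0,4): 0 [-], cum=3
Total visits = 3

Answer: 3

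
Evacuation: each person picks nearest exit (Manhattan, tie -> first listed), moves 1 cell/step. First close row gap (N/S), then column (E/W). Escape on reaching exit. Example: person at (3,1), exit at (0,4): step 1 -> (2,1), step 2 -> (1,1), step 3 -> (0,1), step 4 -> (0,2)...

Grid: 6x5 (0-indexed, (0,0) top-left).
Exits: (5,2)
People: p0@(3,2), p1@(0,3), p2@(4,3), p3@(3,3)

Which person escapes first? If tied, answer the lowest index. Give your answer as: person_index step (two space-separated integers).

Step 1: p0:(3,2)->(4,2) | p1:(0,3)->(1,3) | p2:(4,3)->(5,3) | p3:(3,3)->(4,3)
Step 2: p0:(4,2)->(5,2)->EXIT | p1:(1,3)->(2,3) | p2:(5,3)->(5,2)->EXIT | p3:(4,3)->(5,3)
Step 3: p0:escaped | p1:(2,3)->(3,3) | p2:escaped | p3:(5,3)->(5,2)->EXIT
Step 4: p0:escaped | p1:(3,3)->(4,3) | p2:escaped | p3:escaped
Step 5: p0:escaped | p1:(4,3)->(5,3) | p2:escaped | p3:escaped
Step 6: p0:escaped | p1:(5,3)->(5,2)->EXIT | p2:escaped | p3:escaped
Exit steps: [2, 6, 2, 3]
First to escape: p0 at step 2

Answer: 0 2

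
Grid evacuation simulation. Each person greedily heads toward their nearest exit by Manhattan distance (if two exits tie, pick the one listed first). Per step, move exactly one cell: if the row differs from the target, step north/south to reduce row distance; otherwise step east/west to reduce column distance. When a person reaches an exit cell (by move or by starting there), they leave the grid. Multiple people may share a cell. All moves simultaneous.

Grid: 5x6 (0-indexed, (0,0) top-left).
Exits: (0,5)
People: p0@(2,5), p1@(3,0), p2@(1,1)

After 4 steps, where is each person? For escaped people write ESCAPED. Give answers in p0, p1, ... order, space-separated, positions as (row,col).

Step 1: p0:(2,5)->(1,5) | p1:(3,0)->(2,0) | p2:(1,1)->(0,1)
Step 2: p0:(1,5)->(0,5)->EXIT | p1:(2,0)->(1,0) | p2:(0,1)->(0,2)
Step 3: p0:escaped | p1:(1,0)->(0,0) | p2:(0,2)->(0,3)
Step 4: p0:escaped | p1:(0,0)->(0,1) | p2:(0,3)->(0,4)

ESCAPED (0,1) (0,4)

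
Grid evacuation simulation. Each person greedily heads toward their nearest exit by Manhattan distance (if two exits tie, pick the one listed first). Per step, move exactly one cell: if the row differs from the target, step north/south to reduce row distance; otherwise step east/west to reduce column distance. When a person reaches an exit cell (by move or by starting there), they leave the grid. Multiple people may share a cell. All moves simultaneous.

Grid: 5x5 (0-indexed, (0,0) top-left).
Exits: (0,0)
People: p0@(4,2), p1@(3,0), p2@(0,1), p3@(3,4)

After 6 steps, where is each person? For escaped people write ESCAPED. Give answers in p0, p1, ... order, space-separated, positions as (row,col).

Step 1: p0:(4,2)->(3,2) | p1:(3,0)->(2,0) | p2:(0,1)->(0,0)->EXIT | p3:(3,4)->(2,4)
Step 2: p0:(3,2)->(2,2) | p1:(2,0)->(1,0) | p2:escaped | p3:(2,4)->(1,4)
Step 3: p0:(2,2)->(1,2) | p1:(1,0)->(0,0)->EXIT | p2:escaped | p3:(1,4)->(0,4)
Step 4: p0:(1,2)->(0,2) | p1:escaped | p2:escaped | p3:(0,4)->(0,3)
Step 5: p0:(0,2)->(0,1) | p1:escaped | p2:escaped | p3:(0,3)->(0,2)
Step 6: p0:(0,1)->(0,0)->EXIT | p1:escaped | p2:escaped | p3:(0,2)->(0,1)

ESCAPED ESCAPED ESCAPED (0,1)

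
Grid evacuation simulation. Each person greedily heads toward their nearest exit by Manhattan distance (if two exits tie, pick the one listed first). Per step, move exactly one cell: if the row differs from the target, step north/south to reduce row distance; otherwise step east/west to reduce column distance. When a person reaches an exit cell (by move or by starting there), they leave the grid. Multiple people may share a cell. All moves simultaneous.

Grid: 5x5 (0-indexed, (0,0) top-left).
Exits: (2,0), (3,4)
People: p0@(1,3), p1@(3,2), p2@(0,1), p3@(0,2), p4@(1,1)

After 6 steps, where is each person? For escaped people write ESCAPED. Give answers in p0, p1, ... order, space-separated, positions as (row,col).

Step 1: p0:(1,3)->(2,3) | p1:(3,2)->(3,3) | p2:(0,1)->(1,1) | p3:(0,2)->(1,2) | p4:(1,1)->(2,1)
Step 2: p0:(2,3)->(3,3) | p1:(3,3)->(3,4)->EXIT | p2:(1,1)->(2,1) | p3:(1,2)->(2,2) | p4:(2,1)->(2,0)->EXIT
Step 3: p0:(3,3)->(3,4)->EXIT | p1:escaped | p2:(2,1)->(2,0)->EXIT | p3:(2,2)->(2,1) | p4:escaped
Step 4: p0:escaped | p1:escaped | p2:escaped | p3:(2,1)->(2,0)->EXIT | p4:escaped

ESCAPED ESCAPED ESCAPED ESCAPED ESCAPED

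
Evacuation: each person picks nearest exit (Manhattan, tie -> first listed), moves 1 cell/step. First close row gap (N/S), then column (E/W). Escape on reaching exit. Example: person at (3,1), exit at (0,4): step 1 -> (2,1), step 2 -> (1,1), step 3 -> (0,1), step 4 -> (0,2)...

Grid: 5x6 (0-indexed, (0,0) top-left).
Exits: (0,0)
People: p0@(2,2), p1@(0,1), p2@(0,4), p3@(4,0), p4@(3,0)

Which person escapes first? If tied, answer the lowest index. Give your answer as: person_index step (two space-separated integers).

Answer: 1 1

Derivation:
Step 1: p0:(2,2)->(1,2) | p1:(0,1)->(0,0)->EXIT | p2:(0,4)->(0,3) | p3:(4,0)->(3,0) | p4:(3,0)->(2,0)
Step 2: p0:(1,2)->(0,2) | p1:escaped | p2:(0,3)->(0,2) | p3:(3,0)->(2,0) | p4:(2,0)->(1,0)
Step 3: p0:(0,2)->(0,1) | p1:escaped | p2:(0,2)->(0,1) | p3:(2,0)->(1,0) | p4:(1,0)->(0,0)->EXIT
Step 4: p0:(0,1)->(0,0)->EXIT | p1:escaped | p2:(0,1)->(0,0)->EXIT | p3:(1,0)->(0,0)->EXIT | p4:escaped
Exit steps: [4, 1, 4, 4, 3]
First to escape: p1 at step 1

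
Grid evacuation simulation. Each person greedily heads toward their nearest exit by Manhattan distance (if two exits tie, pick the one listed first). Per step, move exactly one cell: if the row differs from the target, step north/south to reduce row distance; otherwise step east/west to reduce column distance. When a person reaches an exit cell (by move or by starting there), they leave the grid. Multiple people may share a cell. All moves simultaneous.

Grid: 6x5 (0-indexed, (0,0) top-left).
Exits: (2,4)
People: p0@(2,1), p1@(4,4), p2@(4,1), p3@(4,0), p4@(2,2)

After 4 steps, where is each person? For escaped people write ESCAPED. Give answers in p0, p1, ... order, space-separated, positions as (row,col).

Step 1: p0:(2,1)->(2,2) | p1:(4,4)->(3,4) | p2:(4,1)->(3,1) | p3:(4,0)->(3,0) | p4:(2,2)->(2,3)
Step 2: p0:(2,2)->(2,3) | p1:(3,4)->(2,4)->EXIT | p2:(3,1)->(2,1) | p3:(3,0)->(2,0) | p4:(2,3)->(2,4)->EXIT
Step 3: p0:(2,3)->(2,4)->EXIT | p1:escaped | p2:(2,1)->(2,2) | p3:(2,0)->(2,1) | p4:escaped
Step 4: p0:escaped | p1:escaped | p2:(2,2)->(2,3) | p3:(2,1)->(2,2) | p4:escaped

ESCAPED ESCAPED (2,3) (2,2) ESCAPED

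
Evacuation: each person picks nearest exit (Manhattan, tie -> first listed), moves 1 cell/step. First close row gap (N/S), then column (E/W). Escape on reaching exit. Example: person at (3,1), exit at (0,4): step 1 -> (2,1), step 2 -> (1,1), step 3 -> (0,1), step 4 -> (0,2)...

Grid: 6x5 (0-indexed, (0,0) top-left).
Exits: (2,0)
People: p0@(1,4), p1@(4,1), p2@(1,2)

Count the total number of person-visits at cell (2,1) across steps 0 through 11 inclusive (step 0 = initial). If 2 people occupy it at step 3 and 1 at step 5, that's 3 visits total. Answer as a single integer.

Step 0: p0@(1,4) p1@(4,1) p2@(1,2) -> at (2,1): 0 [-], cum=0
Step 1: p0@(2,4) p1@(3,1) p2@(2,2) -> at (2,1): 0 [-], cum=0
Step 2: p0@(2,3) p1@(2,1) p2@(2,1) -> at (2,1): 2 [p1,p2], cum=2
Step 3: p0@(2,2) p1@ESC p2@ESC -> at (2,1): 0 [-], cum=2
Step 4: p0@(2,1) p1@ESC p2@ESC -> at (2,1): 1 [p0], cum=3
Step 5: p0@ESC p1@ESC p2@ESC -> at (2,1): 0 [-], cum=3
Total visits = 3

Answer: 3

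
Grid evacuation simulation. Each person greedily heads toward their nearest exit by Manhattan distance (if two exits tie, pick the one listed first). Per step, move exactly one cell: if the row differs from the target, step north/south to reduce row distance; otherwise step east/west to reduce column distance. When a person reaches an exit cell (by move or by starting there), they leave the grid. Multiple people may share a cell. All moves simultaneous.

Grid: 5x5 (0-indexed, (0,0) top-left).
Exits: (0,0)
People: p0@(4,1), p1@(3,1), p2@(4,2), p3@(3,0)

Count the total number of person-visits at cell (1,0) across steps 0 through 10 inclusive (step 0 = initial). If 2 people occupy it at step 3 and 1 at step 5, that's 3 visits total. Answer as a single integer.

Step 0: p0@(4,1) p1@(3,1) p2@(4,2) p3@(3,0) -> at (1,0): 0 [-], cum=0
Step 1: p0@(3,1) p1@(2,1) p2@(3,2) p3@(2,0) -> at (1,0): 0 [-], cum=0
Step 2: p0@(2,1) p1@(1,1) p2@(2,2) p3@(1,0) -> at (1,0): 1 [p3], cum=1
Step 3: p0@(1,1) p1@(0,1) p2@(1,2) p3@ESC -> at (1,0): 0 [-], cum=1
Step 4: p0@(0,1) p1@ESC p2@(0,2) p3@ESC -> at (1,0): 0 [-], cum=1
Step 5: p0@ESC p1@ESC p2@(0,1) p3@ESC -> at (1,0): 0 [-], cum=1
Step 6: p0@ESC p1@ESC p2@ESC p3@ESC -> at (1,0): 0 [-], cum=1
Total visits = 1

Answer: 1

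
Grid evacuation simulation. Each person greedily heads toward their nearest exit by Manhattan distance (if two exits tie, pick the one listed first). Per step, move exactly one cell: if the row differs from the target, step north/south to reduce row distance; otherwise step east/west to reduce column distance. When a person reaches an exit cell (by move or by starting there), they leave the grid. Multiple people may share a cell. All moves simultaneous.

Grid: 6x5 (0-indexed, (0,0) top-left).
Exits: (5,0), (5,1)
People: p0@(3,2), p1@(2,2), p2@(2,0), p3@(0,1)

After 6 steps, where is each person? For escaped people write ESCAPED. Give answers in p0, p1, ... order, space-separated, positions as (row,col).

Step 1: p0:(3,2)->(4,2) | p1:(2,2)->(3,2) | p2:(2,0)->(3,0) | p3:(0,1)->(1,1)
Step 2: p0:(4,2)->(5,2) | p1:(3,2)->(4,2) | p2:(3,0)->(4,0) | p3:(1,1)->(2,1)
Step 3: p0:(5,2)->(5,1)->EXIT | p1:(4,2)->(5,2) | p2:(4,0)->(5,0)->EXIT | p3:(2,1)->(3,1)
Step 4: p0:escaped | p1:(5,2)->(5,1)->EXIT | p2:escaped | p3:(3,1)->(4,1)
Step 5: p0:escaped | p1:escaped | p2:escaped | p3:(4,1)->(5,1)->EXIT

ESCAPED ESCAPED ESCAPED ESCAPED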